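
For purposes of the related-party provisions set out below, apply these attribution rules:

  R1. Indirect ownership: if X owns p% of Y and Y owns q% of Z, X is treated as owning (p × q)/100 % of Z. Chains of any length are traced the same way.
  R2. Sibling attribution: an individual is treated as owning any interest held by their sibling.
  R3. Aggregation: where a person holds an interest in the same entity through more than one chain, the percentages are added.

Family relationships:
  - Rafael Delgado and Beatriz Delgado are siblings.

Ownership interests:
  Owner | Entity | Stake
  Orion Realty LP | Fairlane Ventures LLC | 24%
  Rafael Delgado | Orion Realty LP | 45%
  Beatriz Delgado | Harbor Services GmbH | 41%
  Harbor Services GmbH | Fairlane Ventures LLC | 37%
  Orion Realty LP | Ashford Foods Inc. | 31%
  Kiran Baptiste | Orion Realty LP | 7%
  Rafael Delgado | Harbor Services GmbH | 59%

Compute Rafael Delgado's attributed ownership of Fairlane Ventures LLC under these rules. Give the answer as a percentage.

By sibling attribution (R2), Rafael Delgado is treated as also owning Beatriz Delgado's interest in Harbor Services GmbH, giving 59% + 41% = 100%.
Chain via Harbor Services GmbH (R1): 100% × 37% = 37% of Fairlane Ventures LLC.
Chain via Orion Realty LP (R1): 45% × 24% = 10.8% of Fairlane Ventures LLC.
Aggregating (R3): 37% + 10.8% = 47.8%.

47.8%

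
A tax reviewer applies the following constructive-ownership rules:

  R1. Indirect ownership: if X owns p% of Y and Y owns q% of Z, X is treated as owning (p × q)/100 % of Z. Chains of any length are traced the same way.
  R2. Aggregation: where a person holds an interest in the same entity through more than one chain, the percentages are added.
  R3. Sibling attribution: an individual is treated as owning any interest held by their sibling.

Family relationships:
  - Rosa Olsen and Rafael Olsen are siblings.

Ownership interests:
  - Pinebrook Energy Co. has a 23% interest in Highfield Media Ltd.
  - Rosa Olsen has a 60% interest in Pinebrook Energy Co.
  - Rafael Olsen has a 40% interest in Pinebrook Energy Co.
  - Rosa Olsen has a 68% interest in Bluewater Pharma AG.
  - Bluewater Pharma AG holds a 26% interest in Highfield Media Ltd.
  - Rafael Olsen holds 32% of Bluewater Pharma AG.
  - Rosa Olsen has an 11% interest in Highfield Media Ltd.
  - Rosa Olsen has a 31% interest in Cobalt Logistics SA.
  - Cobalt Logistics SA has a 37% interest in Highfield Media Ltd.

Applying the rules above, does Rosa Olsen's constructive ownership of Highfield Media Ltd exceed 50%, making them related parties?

By sibling attribution (R3), Rosa Olsen is treated as also owning Rafael Olsen's interest in Pinebrook Energy Co, giving 60% + 40% = 100%.
By sibling attribution (R3), Rosa Olsen is treated as also owning Rafael Olsen's interest in Bluewater Pharma AG, giving 68% + 32% = 100%.
Chain via Pinebrook Energy Co. (R1): 100% × 23% = 23% of Highfield Media Ltd.
Chain via Cobalt Logistics SA (R1): 31% × 37% = 11.47% of Highfield Media Ltd.
Chain via Bluewater Pharma AG (R1): 100% × 26% = 26% of Highfield Media Ltd.
Direct interest in Highfield Media Ltd: 11%.
Aggregating (R2): 23% + 11.47% + 26% + 11% = 71.47%.
71.47% exceeds the 50% threshold, so Rosa is a related party to Highfield Media Ltd.

Yes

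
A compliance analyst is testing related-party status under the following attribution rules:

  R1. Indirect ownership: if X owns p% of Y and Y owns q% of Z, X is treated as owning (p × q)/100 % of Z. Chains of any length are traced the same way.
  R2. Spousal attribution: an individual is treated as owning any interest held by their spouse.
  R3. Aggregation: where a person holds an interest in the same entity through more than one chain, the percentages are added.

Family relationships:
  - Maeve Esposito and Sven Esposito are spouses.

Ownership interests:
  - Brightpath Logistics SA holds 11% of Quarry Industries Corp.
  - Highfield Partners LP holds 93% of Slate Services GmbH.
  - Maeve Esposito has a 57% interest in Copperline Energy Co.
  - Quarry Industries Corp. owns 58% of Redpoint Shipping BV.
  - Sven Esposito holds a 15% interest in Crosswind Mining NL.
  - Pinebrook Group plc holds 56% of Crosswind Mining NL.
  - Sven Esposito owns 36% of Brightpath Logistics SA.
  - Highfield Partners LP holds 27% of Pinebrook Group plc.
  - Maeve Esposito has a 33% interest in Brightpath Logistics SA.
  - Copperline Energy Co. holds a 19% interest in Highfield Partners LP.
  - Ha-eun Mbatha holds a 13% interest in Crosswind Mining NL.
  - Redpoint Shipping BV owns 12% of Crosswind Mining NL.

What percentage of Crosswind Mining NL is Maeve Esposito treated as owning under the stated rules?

17.16576%

By spousal attribution (R2), Maeve Esposito is treated as also owning Sven Esposito's interest in Brightpath Logistics SA, giving 33% + 36% = 69%.
By spousal attribution (R2), Maeve Esposito is treated as owning Sven Esposito's 15% interest in Crosswind Mining NL.
Chain via Copperline Energy Co. → Highfield Partners LP → Pinebrook Group plc (R1): 57% × 19% × 27% × 56% = 1.637496% of Crosswind Mining NL.
Chain via Brightpath Logistics SA → Quarry Industries Corp. → Redpoint Shipping BV (R1): 69% × 11% × 58% × 12% = 0.528264% of Crosswind Mining NL.
Direct interest in Crosswind Mining NL: 15%.
Aggregating (R3): 1.637496% + 0.528264% + 15% = 17.16576%.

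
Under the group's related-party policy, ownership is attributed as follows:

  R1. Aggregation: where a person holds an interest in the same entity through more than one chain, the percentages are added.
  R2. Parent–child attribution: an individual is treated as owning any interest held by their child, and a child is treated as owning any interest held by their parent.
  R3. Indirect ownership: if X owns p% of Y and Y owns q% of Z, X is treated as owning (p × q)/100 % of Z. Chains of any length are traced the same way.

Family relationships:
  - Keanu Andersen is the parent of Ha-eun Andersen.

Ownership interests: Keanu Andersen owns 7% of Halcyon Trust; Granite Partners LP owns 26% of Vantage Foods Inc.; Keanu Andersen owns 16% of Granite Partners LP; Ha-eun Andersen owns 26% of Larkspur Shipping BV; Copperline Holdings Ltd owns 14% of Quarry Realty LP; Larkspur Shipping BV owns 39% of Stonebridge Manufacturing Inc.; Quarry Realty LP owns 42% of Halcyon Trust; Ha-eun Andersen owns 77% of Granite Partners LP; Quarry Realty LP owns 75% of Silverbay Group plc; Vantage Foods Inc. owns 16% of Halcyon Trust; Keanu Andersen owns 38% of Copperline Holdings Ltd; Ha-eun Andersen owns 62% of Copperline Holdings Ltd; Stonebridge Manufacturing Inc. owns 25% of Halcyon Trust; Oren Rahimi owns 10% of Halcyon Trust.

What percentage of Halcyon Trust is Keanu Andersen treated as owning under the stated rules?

By parent–child attribution (R2), Keanu Andersen is treated as also owning Ha-eun Andersen's interest in Granite Partners LP, giving 16% + 77% = 93%.
By parent–child attribution (R2), Keanu Andersen is treated as also owning Ha-eun Andersen's interest in Copperline Holdings Ltd, giving 38% + 62% = 100%.
By parent–child attribution (R2), Keanu Andersen is treated as owning Ha-eun Andersen's 26% interest in Larkspur Shipping BV.
Chain via Granite Partners LP → Vantage Foods Inc. (R3): 93% × 26% × 16% = 3.8688% of Halcyon Trust.
Chain via Copperline Holdings Ltd → Quarry Realty LP (R3): 100% × 14% × 42% = 5.88% of Halcyon Trust.
Direct interest in Halcyon Trust: 7%.
Chain via Larkspur Shipping BV → Stonebridge Manufacturing Inc. (R3): 26% × 39% × 25% = 2.535% of Halcyon Trust.
Aggregating (R1): 3.8688% + 5.88% + 7% + 2.535% = 19.2838%.

19.2838%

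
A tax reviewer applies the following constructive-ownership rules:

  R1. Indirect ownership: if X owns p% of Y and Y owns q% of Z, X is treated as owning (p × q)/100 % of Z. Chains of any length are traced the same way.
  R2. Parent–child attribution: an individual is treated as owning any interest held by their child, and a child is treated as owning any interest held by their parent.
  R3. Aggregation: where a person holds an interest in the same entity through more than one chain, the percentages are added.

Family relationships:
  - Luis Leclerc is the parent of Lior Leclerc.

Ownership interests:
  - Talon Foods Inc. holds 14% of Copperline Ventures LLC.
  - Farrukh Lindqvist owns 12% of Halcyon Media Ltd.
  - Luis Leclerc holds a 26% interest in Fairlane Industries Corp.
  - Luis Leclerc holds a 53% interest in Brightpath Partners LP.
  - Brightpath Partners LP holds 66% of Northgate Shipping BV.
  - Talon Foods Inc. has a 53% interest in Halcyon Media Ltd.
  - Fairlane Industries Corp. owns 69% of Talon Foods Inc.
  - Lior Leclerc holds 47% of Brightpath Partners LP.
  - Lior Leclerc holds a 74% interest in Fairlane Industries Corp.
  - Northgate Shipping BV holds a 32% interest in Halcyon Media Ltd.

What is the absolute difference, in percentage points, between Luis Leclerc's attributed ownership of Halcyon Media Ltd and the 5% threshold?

52.69

By parent–child attribution (R2), Luis Leclerc is treated as also owning Lior Leclerc's interest in Brightpath Partners LP, giving 53% + 47% = 100%.
By parent–child attribution (R2), Luis Leclerc is treated as also owning Lior Leclerc's interest in Fairlane Industries Corp, giving 26% + 74% = 100%.
Chain via Brightpath Partners LP → Northgate Shipping BV (R1): 100% × 66% × 32% = 21.12% of Halcyon Media Ltd.
Chain via Fairlane Industries Corp. → Talon Foods Inc. (R1): 100% × 69% × 53% = 36.57% of Halcyon Media Ltd.
Aggregating (R3): 21.12% + 36.57% = 57.69%.
57.69% exceeds the 5% threshold by 52.69 percentage points.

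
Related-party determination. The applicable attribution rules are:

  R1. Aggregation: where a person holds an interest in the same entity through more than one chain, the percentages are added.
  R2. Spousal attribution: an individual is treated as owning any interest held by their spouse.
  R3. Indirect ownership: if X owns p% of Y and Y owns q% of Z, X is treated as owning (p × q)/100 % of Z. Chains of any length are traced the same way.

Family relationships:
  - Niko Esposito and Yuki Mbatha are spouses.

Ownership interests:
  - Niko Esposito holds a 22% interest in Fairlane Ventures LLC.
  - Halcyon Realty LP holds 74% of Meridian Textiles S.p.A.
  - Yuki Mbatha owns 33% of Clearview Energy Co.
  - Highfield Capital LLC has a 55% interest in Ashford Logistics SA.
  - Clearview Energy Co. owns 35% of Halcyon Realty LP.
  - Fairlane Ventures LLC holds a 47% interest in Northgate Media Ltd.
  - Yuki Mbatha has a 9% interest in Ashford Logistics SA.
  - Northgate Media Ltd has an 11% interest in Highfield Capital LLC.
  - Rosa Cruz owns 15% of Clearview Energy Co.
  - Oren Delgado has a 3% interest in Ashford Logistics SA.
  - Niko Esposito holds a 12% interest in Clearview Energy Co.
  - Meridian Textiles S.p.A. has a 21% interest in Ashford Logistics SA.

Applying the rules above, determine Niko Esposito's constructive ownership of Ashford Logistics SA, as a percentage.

12.07312%

By spousal attribution (R2), Niko Esposito is treated as also owning Yuki Mbatha's interest in Clearview Energy Co, giving 12% + 33% = 45%.
By spousal attribution (R2), Niko Esposito is treated as owning Yuki Mbatha's 9% interest in Ashford Logistics SA.
Chain via Clearview Energy Co. → Halcyon Realty LP → Meridian Textiles S.p.A. (R3): 45% × 35% × 74% × 21% = 2.44755% of Ashford Logistics SA.
Chain via Fairlane Ventures LLC → Northgate Media Ltd → Highfield Capital LLC (R3): 22% × 47% × 11% × 55% = 0.62557% of Ashford Logistics SA.
Direct interest in Ashford Logistics SA: 9%.
Aggregating (R1): 2.44755% + 0.62557% + 9% = 12.07312%.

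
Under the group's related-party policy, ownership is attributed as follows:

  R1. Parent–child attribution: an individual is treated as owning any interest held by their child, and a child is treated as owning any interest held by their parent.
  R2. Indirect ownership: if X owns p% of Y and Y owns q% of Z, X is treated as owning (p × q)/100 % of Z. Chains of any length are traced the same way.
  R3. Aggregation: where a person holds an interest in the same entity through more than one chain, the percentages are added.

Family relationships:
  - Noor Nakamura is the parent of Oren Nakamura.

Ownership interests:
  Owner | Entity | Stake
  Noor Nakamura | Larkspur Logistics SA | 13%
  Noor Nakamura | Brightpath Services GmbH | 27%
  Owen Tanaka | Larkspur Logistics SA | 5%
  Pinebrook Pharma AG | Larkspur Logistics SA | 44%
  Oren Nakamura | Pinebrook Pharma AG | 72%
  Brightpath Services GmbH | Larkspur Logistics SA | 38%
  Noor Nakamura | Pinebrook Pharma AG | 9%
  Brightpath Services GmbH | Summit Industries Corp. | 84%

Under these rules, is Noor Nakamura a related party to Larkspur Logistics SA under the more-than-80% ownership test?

No

By parent–child attribution (R1), Noor Nakamura is treated as also owning Oren Nakamura's interest in Pinebrook Pharma AG, giving 9% + 72% = 81%.
Chain via Brightpath Services GmbH (R2): 27% × 38% = 10.26% of Larkspur Logistics SA.
Chain via Pinebrook Pharma AG (R2): 81% × 44% = 35.64% of Larkspur Logistics SA.
Direct interest in Larkspur Logistics SA: 13%.
Aggregating (R3): 10.26% + 35.64% + 13% = 58.9%.
58.9% does not exceed the 80% threshold, so Noor is not a related party to Larkspur Logistics SA.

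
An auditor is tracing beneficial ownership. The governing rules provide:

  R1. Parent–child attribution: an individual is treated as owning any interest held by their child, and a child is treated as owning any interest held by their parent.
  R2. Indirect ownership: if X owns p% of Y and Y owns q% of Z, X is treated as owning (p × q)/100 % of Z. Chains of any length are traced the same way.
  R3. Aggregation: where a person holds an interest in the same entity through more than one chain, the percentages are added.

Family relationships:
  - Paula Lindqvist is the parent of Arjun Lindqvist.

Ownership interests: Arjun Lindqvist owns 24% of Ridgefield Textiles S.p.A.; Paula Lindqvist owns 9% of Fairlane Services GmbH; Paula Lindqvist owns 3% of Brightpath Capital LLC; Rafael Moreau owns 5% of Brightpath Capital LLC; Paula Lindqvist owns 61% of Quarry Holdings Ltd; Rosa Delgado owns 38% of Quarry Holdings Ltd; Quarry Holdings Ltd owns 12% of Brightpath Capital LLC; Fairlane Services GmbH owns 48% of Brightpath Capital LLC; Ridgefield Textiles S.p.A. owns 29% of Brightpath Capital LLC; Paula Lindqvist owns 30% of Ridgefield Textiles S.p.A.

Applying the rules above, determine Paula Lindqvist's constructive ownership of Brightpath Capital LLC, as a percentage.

30.3%

By parent–child attribution (R1), Paula Lindqvist is treated as also owning Arjun Lindqvist's interest in Ridgefield Textiles S.p.A, giving 30% + 24% = 54%.
Chain via Quarry Holdings Ltd (R2): 61% × 12% = 7.32% of Brightpath Capital LLC.
Chain via Ridgefield Textiles S.p.A. (R2): 54% × 29% = 15.66% of Brightpath Capital LLC.
Chain via Fairlane Services GmbH (R2): 9% × 48% = 4.32% of Brightpath Capital LLC.
Direct interest in Brightpath Capital LLC: 3%.
Aggregating (R3): 7.32% + 15.66% + 4.32% + 3% = 30.3%.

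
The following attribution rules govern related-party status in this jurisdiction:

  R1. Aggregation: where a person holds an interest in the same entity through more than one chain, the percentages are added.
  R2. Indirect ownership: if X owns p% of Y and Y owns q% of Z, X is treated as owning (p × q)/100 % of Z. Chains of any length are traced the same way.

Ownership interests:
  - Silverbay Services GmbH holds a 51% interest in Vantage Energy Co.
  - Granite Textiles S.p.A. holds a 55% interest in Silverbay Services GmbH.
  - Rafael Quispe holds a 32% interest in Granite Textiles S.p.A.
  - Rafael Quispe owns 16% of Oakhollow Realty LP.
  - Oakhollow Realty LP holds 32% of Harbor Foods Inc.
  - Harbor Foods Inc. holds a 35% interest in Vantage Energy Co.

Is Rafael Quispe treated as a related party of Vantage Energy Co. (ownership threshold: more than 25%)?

No

Chain via Granite Textiles S.p.A. → Silverbay Services GmbH (R2): 32% × 55% × 51% = 8.976% of Vantage Energy Co.
Chain via Oakhollow Realty LP → Harbor Foods Inc. (R2): 16% × 32% × 35% = 1.792% of Vantage Energy Co.
Aggregating (R1): 8.976% + 1.792% = 10.768%.
10.768% does not exceed the 25% threshold, so Rafael is not a related party to Vantage Energy Co.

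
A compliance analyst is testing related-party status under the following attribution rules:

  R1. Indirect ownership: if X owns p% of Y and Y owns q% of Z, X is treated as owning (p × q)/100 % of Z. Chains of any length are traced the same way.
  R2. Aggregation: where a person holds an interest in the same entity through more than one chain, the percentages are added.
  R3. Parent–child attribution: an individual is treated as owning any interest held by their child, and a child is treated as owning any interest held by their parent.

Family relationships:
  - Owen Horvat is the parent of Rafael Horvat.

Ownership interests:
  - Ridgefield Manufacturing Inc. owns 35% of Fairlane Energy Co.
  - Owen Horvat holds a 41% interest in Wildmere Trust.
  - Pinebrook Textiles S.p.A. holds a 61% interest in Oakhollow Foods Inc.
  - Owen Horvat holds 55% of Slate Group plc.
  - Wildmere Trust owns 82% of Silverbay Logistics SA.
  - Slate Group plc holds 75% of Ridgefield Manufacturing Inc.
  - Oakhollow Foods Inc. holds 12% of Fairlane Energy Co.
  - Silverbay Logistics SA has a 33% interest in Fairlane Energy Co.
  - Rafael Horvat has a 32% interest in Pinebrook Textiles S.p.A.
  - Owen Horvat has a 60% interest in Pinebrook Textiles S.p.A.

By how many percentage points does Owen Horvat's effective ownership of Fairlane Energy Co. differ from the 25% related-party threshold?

By parent–child attribution (R3), Owen Horvat is treated as also owning Rafael Horvat's interest in Pinebrook Textiles S.p.A, giving 60% + 32% = 92%.
Chain via Slate Group plc → Ridgefield Manufacturing Inc. (R1): 55% × 75% × 35% = 14.4375% of Fairlane Energy Co.
Chain via Wildmere Trust → Silverbay Logistics SA (R1): 41% × 82% × 33% = 11.0946% of Fairlane Energy Co.
Chain via Pinebrook Textiles S.p.A. → Oakhollow Foods Inc. (R1): 92% × 61% × 12% = 6.7344% of Fairlane Energy Co.
Aggregating (R2): 14.4375% + 11.0946% + 6.7344% = 32.2665%.
32.2665% exceeds the 25% threshold by 7.2665 percentage points.

7.2665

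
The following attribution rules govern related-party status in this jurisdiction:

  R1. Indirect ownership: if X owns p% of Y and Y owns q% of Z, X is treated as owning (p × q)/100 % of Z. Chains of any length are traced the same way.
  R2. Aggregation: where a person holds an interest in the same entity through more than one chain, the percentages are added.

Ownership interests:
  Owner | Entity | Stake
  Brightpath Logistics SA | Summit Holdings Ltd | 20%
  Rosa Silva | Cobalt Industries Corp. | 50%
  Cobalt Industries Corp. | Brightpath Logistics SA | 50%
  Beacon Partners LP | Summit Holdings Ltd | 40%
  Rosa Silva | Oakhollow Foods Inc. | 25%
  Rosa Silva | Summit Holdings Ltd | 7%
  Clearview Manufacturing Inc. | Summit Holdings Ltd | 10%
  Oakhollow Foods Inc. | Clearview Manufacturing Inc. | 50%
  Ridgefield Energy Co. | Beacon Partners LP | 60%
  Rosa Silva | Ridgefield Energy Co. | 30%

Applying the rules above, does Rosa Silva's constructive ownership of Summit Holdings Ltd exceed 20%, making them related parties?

Chain via Oakhollow Foods Inc. → Clearview Manufacturing Inc. (R1): 25% × 50% × 10% = 1.25% of Summit Holdings Ltd.
Chain via Ridgefield Energy Co. → Beacon Partners LP (R1): 30% × 60% × 40% = 7.2% of Summit Holdings Ltd.
Chain via Cobalt Industries Corp. → Brightpath Logistics SA (R1): 50% × 50% × 20% = 5% of Summit Holdings Ltd.
Direct interest in Summit Holdings Ltd: 7%.
Aggregating (R2): 1.25% + 7.2% + 5% + 7% = 20.45%.
20.45% exceeds the 20% threshold, so Rosa is a related party to Summit Holdings Ltd.

Yes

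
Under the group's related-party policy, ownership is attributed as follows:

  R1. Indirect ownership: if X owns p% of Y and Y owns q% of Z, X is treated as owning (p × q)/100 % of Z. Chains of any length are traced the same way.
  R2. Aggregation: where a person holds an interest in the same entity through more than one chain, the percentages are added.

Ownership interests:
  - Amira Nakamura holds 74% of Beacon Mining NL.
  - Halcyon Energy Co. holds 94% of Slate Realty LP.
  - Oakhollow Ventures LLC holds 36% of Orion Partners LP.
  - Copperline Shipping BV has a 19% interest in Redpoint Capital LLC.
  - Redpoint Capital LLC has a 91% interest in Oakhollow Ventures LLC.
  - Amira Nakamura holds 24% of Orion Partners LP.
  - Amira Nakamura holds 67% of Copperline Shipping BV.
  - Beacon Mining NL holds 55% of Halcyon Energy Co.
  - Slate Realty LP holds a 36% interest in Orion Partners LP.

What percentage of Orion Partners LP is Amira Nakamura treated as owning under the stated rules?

41.943228%

Chain via Beacon Mining NL → Halcyon Energy Co. → Slate Realty LP (R1): 74% × 55% × 94% × 36% = 13.77288% of Orion Partners LP.
Chain via Copperline Shipping BV → Redpoint Capital LLC → Oakhollow Ventures LLC (R1): 67% × 19% × 91% × 36% = 4.170348% of Orion Partners LP.
Direct interest in Orion Partners LP: 24%.
Aggregating (R2): 13.77288% + 4.170348% + 24% = 41.943228%.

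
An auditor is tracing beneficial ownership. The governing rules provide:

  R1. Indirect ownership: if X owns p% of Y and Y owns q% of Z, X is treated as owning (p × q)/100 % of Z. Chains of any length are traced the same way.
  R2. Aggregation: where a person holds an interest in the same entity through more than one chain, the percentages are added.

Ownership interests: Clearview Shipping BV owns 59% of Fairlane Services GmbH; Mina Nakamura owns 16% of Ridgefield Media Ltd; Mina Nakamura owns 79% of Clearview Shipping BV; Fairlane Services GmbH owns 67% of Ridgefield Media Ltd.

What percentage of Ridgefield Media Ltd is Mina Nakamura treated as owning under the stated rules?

47.2287%

Chain via Clearview Shipping BV → Fairlane Services GmbH (R1): 79% × 59% × 67% = 31.2287% of Ridgefield Media Ltd.
Direct interest in Ridgefield Media Ltd: 16%.
Aggregating (R2): 31.2287% + 16% = 47.2287%.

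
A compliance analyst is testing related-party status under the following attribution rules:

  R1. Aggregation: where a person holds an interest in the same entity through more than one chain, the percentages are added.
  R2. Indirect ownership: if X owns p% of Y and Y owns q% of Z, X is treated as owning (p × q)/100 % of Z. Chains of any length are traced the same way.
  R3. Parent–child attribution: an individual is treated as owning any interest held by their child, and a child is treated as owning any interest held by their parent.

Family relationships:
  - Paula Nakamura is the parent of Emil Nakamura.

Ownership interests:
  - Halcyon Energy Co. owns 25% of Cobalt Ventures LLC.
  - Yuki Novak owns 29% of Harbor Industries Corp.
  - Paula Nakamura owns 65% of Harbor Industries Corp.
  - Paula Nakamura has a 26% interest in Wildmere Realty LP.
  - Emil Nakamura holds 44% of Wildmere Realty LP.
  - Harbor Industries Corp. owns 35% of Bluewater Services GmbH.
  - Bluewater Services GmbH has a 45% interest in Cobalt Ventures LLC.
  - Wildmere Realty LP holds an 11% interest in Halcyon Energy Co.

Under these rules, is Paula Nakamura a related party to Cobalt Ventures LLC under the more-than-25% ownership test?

By parent–child attribution (R3), Paula Nakamura is treated as also owning Emil Nakamura's interest in Wildmere Realty LP, giving 26% + 44% = 70%.
Chain via Wildmere Realty LP → Halcyon Energy Co. (R2): 70% × 11% × 25% = 1.925% of Cobalt Ventures LLC.
Chain via Harbor Industries Corp. → Bluewater Services GmbH (R2): 65% × 35% × 45% = 10.2375% of Cobalt Ventures LLC.
Aggregating (R1): 1.925% + 10.2375% = 12.1625%.
12.1625% does not exceed the 25% threshold, so Paula is not a related party to Cobalt Ventures LLC.

No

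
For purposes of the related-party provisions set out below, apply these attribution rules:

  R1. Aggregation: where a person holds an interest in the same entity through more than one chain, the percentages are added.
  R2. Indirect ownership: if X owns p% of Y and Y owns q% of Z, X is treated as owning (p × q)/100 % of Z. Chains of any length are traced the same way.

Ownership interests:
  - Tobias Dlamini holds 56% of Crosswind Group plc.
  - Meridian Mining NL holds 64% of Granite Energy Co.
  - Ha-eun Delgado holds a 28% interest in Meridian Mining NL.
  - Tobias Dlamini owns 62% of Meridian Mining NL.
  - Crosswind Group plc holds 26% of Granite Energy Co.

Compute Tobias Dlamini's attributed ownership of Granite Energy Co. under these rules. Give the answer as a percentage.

54.24%

Chain via Meridian Mining NL (R2): 62% × 64% = 39.68% of Granite Energy Co.
Chain via Crosswind Group plc (R2): 56% × 26% = 14.56% of Granite Energy Co.
Aggregating (R1): 39.68% + 14.56% = 54.24%.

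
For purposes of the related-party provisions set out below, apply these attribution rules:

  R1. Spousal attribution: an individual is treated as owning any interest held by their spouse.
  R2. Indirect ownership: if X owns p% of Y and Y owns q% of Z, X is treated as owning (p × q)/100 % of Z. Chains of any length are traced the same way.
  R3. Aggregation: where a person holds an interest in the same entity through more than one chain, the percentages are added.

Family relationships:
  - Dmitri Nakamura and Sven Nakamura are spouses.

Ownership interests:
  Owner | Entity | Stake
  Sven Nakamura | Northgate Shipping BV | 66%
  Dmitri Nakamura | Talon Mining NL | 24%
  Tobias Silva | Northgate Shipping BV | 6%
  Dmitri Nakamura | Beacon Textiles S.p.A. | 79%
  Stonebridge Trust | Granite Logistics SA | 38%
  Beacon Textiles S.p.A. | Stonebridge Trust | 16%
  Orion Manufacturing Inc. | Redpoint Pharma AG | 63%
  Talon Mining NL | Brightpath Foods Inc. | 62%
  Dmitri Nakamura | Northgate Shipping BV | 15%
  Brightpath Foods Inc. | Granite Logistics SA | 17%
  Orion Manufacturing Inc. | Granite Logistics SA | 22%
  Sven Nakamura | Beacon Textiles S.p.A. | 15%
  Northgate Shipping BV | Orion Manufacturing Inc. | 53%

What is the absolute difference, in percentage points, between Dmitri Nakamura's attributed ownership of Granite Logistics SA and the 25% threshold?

7.3106

By spousal attribution (R1), Dmitri Nakamura is treated as also owning Sven Nakamura's interest in Northgate Shipping BV, giving 15% + 66% = 81%.
By spousal attribution (R1), Dmitri Nakamura is treated as also owning Sven Nakamura's interest in Beacon Textiles S.p.A, giving 79% + 15% = 94%.
Chain via Northgate Shipping BV → Orion Manufacturing Inc. (R2): 81% × 53% × 22% = 9.4446% of Granite Logistics SA.
Chain via Talon Mining NL → Brightpath Foods Inc. (R2): 24% × 62% × 17% = 2.5296% of Granite Logistics SA.
Chain via Beacon Textiles S.p.A. → Stonebridge Trust (R2): 94% × 16% × 38% = 5.7152% of Granite Logistics SA.
Aggregating (R3): 9.4446% + 2.5296% + 5.7152% = 17.6894%.
17.6894% falls short of the 25% threshold by 7.3106 percentage points.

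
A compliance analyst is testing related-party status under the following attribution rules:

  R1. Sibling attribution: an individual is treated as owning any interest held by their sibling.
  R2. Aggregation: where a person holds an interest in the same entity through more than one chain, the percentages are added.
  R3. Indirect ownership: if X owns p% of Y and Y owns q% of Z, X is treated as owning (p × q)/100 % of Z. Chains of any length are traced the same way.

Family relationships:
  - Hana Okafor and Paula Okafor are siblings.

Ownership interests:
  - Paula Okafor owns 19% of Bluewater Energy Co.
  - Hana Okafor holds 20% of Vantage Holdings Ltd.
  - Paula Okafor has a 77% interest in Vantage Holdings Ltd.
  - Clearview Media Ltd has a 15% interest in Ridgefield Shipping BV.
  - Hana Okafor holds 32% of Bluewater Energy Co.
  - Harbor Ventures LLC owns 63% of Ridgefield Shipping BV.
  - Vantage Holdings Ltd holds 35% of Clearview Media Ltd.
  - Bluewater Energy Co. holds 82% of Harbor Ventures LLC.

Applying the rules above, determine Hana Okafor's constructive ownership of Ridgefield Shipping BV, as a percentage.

31.4391%

By sibling attribution (R1), Hana Okafor is treated as also owning Paula Okafor's interest in Bluewater Energy Co, giving 32% + 19% = 51%.
By sibling attribution (R1), Hana Okafor is treated as also owning Paula Okafor's interest in Vantage Holdings Ltd, giving 20% + 77% = 97%.
Chain via Bluewater Energy Co. → Harbor Ventures LLC (R3): 51% × 82% × 63% = 26.3466% of Ridgefield Shipping BV.
Chain via Vantage Holdings Ltd → Clearview Media Ltd (R3): 97% × 35% × 15% = 5.0925% of Ridgefield Shipping BV.
Aggregating (R2): 26.3466% + 5.0925% = 31.4391%.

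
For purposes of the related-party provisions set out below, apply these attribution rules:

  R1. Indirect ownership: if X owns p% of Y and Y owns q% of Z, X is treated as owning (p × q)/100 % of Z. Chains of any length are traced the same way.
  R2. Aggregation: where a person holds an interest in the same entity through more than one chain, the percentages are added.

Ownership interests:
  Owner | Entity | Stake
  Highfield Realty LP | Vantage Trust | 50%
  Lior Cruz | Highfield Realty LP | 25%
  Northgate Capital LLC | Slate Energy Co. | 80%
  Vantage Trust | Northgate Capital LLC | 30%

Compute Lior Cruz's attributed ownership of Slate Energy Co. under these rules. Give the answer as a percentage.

3%

Chain via Highfield Realty LP → Vantage Trust → Northgate Capital LLC (R1): 25% × 50% × 30% × 80% = 3% of Slate Energy Co.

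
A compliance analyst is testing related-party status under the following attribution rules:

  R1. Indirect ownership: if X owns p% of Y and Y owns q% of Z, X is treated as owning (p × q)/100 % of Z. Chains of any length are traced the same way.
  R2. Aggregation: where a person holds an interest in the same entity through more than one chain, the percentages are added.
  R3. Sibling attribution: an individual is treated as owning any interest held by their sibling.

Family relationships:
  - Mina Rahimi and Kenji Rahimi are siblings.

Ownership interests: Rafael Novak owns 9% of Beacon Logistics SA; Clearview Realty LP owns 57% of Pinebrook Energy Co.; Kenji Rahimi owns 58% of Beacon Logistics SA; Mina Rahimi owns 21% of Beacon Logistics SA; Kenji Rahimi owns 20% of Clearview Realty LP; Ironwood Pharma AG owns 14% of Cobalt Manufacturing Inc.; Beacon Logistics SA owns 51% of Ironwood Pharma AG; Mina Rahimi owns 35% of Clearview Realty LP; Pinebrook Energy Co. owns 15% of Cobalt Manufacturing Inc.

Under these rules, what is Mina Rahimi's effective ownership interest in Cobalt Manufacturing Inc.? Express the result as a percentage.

10.3431%

By sibling attribution (R3), Mina Rahimi is treated as also owning Kenji Rahimi's interest in Beacon Logistics SA, giving 21% + 58% = 79%.
By sibling attribution (R3), Mina Rahimi is treated as also owning Kenji Rahimi's interest in Clearview Realty LP, giving 35% + 20% = 55%.
Chain via Beacon Logistics SA → Ironwood Pharma AG (R1): 79% × 51% × 14% = 5.6406% of Cobalt Manufacturing Inc.
Chain via Clearview Realty LP → Pinebrook Energy Co. (R1): 55% × 57% × 15% = 4.7025% of Cobalt Manufacturing Inc.
Aggregating (R2): 5.6406% + 4.7025% = 10.3431%.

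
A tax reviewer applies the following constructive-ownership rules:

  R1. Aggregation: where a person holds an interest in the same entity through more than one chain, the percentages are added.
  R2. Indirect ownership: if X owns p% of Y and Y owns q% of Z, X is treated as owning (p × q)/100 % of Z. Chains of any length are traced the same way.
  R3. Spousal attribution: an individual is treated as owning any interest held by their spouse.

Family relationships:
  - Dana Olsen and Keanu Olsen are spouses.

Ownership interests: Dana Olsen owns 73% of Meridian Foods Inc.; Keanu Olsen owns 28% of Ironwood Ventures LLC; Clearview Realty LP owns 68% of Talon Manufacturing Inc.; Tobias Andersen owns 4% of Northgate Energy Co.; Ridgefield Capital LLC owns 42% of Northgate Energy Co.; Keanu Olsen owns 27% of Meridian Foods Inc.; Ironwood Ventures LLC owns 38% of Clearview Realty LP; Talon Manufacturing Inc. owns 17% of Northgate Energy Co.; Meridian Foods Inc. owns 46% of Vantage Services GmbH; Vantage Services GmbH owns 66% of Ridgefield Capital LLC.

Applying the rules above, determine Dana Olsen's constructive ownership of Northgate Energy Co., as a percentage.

By spousal attribution (R3), Dana Olsen is treated as also owning Keanu Olsen's interest in Meridian Foods Inc, giving 73% + 27% = 100%.
By spousal attribution (R3), Dana Olsen is treated as owning Keanu Olsen's 28% interest in Ironwood Ventures LLC.
Chain via Meridian Foods Inc. → Vantage Services GmbH → Ridgefield Capital LLC (R2): 100% × 46% × 66% × 42% = 12.7512% of Northgate Energy Co.
Chain via Ironwood Ventures LLC → Clearview Realty LP → Talon Manufacturing Inc. (R2): 28% × 38% × 68% × 17% = 1.229984% of Northgate Energy Co.
Aggregating (R1): 12.7512% + 1.229984% = 13.981184%.

13.981184%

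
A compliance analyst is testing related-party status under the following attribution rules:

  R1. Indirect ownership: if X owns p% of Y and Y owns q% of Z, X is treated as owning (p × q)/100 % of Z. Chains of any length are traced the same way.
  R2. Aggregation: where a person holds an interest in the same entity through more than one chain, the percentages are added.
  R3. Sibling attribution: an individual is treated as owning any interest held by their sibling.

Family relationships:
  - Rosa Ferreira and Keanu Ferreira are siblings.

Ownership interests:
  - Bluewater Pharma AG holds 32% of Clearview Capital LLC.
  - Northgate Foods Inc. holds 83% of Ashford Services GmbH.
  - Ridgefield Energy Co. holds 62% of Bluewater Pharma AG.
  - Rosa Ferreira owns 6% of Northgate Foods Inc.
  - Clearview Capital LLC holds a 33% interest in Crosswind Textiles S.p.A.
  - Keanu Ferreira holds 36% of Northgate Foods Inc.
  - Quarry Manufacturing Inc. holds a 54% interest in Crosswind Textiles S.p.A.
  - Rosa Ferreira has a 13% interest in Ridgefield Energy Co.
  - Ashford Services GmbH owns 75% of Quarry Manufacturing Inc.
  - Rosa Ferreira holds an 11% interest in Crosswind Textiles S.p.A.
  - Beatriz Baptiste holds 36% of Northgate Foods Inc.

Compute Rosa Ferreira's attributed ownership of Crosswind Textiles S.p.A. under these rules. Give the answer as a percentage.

25.969436%

By sibling attribution (R3), Rosa Ferreira is treated as also owning Keanu Ferreira's interest in Northgate Foods Inc, giving 6% + 36% = 42%.
Chain via Ridgefield Energy Co. → Bluewater Pharma AG → Clearview Capital LLC (R1): 13% × 62% × 32% × 33% = 0.851136% of Crosswind Textiles S.p.A.
Chain via Northgate Foods Inc. → Ashford Services GmbH → Quarry Manufacturing Inc. (R1): 42% × 83% × 75% × 54% = 14.1183% of Crosswind Textiles S.p.A.
Direct interest in Crosswind Textiles S.p.A: 11%.
Aggregating (R2): 0.851136% + 14.1183% + 11% = 25.969436%.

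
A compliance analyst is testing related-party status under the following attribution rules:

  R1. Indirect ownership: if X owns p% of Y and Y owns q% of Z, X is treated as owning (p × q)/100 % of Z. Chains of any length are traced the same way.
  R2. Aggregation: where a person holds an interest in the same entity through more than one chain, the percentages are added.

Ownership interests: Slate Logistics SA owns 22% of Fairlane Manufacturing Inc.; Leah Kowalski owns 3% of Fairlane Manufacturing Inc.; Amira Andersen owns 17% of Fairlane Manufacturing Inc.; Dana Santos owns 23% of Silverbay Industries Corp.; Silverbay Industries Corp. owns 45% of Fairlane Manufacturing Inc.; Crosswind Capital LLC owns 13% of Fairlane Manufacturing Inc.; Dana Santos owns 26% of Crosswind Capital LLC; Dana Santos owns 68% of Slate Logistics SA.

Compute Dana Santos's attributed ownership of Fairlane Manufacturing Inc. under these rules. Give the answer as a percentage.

Chain via Silverbay Industries Corp. (R1): 23% × 45% = 10.35% of Fairlane Manufacturing Inc.
Chain via Slate Logistics SA (R1): 68% × 22% = 14.96% of Fairlane Manufacturing Inc.
Chain via Crosswind Capital LLC (R1): 26% × 13% = 3.38% of Fairlane Manufacturing Inc.
Aggregating (R2): 10.35% + 14.96% + 3.38% = 28.69%.

28.69%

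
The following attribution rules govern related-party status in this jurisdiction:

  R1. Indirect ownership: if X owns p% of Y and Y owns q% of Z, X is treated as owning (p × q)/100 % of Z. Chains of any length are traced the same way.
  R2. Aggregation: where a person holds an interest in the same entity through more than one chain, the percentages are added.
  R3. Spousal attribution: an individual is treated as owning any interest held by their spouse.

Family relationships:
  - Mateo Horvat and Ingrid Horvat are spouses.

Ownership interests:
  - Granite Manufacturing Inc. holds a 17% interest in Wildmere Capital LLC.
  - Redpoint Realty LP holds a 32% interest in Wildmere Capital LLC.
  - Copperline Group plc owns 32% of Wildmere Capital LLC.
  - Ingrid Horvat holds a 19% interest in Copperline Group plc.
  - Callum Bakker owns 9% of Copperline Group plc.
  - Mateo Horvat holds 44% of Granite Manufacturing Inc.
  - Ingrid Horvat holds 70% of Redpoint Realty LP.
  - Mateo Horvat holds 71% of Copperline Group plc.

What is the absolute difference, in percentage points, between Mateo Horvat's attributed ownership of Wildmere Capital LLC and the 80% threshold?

21.32

By spousal attribution (R3), Mateo Horvat is treated as also owning Ingrid Horvat's interest in Copperline Group plc, giving 71% + 19% = 90%.
By spousal attribution (R3), Mateo Horvat is treated as owning Ingrid Horvat's 70% interest in Redpoint Realty LP.
Chain via Copperline Group plc (R1): 90% × 32% = 28.8% of Wildmere Capital LLC.
Chain via Granite Manufacturing Inc. (R1): 44% × 17% = 7.48% of Wildmere Capital LLC.
Chain via Redpoint Realty LP (R1): 70% × 32% = 22.4% of Wildmere Capital LLC.
Aggregating (R2): 28.8% + 7.48% + 22.4% = 58.68%.
58.68% falls short of the 80% threshold by 21.32 percentage points.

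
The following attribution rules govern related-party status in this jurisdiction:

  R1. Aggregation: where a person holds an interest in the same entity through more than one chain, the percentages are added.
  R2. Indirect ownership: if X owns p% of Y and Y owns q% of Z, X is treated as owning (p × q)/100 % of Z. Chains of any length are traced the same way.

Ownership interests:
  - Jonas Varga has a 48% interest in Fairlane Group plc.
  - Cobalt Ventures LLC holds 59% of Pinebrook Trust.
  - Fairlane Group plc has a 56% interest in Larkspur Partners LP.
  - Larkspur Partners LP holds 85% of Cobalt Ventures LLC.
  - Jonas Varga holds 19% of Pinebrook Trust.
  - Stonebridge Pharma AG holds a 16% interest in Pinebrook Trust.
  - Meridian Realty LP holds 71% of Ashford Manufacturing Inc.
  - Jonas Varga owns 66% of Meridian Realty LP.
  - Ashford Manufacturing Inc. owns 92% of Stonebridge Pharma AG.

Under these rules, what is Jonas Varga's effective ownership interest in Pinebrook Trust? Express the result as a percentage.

Chain via Fairlane Group plc → Larkspur Partners LP → Cobalt Ventures LLC (R2): 48% × 56% × 85% × 59% = 13.48032% of Pinebrook Trust.
Chain via Meridian Realty LP → Ashford Manufacturing Inc. → Stonebridge Pharma AG (R2): 66% × 71% × 92% × 16% = 6.897792% of Pinebrook Trust.
Direct interest in Pinebrook Trust: 19%.
Aggregating (R1): 13.48032% + 6.897792% + 19% = 39.378112%.

39.378112%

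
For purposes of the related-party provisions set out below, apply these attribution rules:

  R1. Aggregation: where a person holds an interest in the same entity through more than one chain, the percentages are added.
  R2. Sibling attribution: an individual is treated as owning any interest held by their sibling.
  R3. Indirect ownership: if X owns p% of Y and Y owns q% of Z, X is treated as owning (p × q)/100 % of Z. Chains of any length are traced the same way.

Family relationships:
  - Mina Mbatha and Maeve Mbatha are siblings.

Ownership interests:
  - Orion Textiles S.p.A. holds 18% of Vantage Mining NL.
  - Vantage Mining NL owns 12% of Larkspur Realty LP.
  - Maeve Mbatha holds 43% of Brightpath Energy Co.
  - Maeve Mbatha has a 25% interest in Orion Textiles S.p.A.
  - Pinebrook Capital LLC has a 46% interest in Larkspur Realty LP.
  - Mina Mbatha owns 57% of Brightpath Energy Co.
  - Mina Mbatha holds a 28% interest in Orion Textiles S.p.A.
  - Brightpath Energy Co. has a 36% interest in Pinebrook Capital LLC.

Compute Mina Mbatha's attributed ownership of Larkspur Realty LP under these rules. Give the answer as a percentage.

By sibling attribution (R2), Mina Mbatha is treated as also owning Maeve Mbatha's interest in Orion Textiles S.p.A, giving 28% + 25% = 53%.
By sibling attribution (R2), Mina Mbatha is treated as also owning Maeve Mbatha's interest in Brightpath Energy Co, giving 57% + 43% = 100%.
Chain via Orion Textiles S.p.A. → Vantage Mining NL (R3): 53% × 18% × 12% = 1.1448% of Larkspur Realty LP.
Chain via Brightpath Energy Co. → Pinebrook Capital LLC (R3): 100% × 36% × 46% = 16.56% of Larkspur Realty LP.
Aggregating (R1): 1.1448% + 16.56% = 17.7048%.

17.7048%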